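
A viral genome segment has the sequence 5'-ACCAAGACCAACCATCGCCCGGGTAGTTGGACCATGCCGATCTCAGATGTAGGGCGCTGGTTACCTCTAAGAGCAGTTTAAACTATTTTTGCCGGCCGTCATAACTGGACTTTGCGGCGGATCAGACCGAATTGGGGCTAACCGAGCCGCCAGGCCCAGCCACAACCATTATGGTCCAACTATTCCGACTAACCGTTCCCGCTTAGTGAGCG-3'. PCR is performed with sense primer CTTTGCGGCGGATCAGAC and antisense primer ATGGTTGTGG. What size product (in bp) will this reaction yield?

60 bp

Forward primer CTTTGCGGCGGATCAGAC is found on the top strand at positions 110–127.
Reverse complement of the reverse primer: CCACAACCAT. This occurs on the top strand at positions 160–169.
Amplicon spans positions 110–169: 60 bp.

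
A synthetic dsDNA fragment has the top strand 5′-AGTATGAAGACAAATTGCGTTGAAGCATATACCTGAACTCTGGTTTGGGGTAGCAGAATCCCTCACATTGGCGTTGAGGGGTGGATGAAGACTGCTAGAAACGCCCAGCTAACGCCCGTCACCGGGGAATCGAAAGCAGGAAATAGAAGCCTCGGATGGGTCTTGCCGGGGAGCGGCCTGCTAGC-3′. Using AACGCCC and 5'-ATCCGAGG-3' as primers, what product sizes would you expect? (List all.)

The forward primer AACGCCC matches the top strand at positions 100–106, 111–117.
The reverse primer's reverse complement is CCTCGGAT, matching at positions 150–157.
Each forward site pairs with the reverse site to give a product ending at position 157: sizes 58, 47 bp.

58 bp, 47 bp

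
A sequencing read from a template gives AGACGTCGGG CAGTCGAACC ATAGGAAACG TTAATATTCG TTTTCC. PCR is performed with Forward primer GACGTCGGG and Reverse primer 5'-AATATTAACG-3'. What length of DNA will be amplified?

Forward primer GACGTCGGG is found on the top strand at positions 2–10.
Reverse complement of the reverse primer: CGTTAATATT. This occurs on the top strand at positions 29–38.
Amplicon spans positions 2–38: 37 bp.

37 bp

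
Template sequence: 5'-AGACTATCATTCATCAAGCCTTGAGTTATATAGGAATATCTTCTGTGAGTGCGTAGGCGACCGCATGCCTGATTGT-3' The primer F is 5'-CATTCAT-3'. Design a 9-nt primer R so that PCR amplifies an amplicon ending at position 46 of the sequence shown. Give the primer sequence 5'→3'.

5'-ACAGAAGAT-3'

The forward primer binds at positions 8–14; the product's 3' end on the top strand is position 46.
The reverse primer anneals to the top strand over positions 38–46, i.e. to ATCTTCTGT.
Its sequence written 5'→3' is the reverse complement: ACAGAAGAT.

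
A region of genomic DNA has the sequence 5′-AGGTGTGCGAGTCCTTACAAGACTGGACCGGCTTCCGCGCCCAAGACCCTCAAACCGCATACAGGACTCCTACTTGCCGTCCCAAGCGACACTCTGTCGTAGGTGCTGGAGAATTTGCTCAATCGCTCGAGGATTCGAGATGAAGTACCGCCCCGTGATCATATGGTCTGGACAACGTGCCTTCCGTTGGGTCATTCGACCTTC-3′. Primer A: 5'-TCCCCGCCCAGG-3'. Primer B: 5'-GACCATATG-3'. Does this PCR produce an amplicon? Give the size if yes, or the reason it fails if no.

No product — primer A has no binding site in the template.

Primer A (TCCCCGCCCAGG) does not match the top strand, and its reverse complement CCTGGGCGGGGA does not match either.
With no annealing site for primer A, no amplification occurs.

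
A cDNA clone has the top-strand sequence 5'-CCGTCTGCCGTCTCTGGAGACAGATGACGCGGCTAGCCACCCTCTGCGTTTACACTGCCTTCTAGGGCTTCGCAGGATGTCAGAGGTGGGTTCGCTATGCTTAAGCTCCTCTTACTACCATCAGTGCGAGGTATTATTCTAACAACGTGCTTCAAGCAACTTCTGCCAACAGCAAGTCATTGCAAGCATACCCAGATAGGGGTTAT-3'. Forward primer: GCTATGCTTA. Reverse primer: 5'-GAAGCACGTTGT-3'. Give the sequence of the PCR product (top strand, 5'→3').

5'-GCTATGCTTAAGCTCCTCTTACTACCATCAGTGCGAGGTATTATTCTAACAACGTGCTTC-3'

Forward primer GCTATGCTTA is found on the top strand at positions 94–103.
Reverse complement of the reverse primer: ACAACGTGCTTC. This occurs on the top strand at positions 142–153.
The product is the template from position 94 through 153 (60 bp).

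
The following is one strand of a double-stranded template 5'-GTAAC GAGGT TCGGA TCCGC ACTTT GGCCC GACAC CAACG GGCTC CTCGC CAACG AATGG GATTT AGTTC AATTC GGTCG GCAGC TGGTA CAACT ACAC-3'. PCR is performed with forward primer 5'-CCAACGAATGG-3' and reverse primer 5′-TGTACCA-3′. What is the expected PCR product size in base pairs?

Forward primer CCAACGAATGG is found on the top strand at positions 50–60.
Taking the reverse complement of TGTACCA gives TGGTACA, found at positions 86–92 on the template; the primer anneals here to the top strand with its 3' end pointing upstream.
The product runs from position 50 to position 92, so its length is 92 − 50 + 1 = 43 bp.

43 bp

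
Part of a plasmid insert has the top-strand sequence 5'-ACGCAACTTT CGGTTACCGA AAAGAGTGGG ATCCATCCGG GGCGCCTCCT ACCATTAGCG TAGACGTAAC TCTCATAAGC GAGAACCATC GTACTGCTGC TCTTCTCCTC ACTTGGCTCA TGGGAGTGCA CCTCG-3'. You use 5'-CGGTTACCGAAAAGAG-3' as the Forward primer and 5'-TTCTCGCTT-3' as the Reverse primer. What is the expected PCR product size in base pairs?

75 bp

The forward primer matches the template at positions 11–26.
Taking the reverse complement of TTCTCGCTT gives AAGCGAGAA, found at positions 77–85 on the template; the primer anneals here to the top strand with its 3' end pointing upstream.
Amplicon spans positions 11–85: 75 bp.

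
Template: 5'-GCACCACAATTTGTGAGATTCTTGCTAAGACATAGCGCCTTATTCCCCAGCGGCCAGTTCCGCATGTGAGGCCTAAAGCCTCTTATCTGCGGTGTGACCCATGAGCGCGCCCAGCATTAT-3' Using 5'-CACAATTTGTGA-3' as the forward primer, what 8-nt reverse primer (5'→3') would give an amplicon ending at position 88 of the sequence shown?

The forward primer binds at positions 5–16; the product's 3' end on the top strand is position 88.
The reverse primer anneals to the top strand over positions 81–88, i.e. to TCTTATCT.
Its sequence written 5'→3' is the reverse complement: AGATAAGA.

5'-AGATAAGA-3'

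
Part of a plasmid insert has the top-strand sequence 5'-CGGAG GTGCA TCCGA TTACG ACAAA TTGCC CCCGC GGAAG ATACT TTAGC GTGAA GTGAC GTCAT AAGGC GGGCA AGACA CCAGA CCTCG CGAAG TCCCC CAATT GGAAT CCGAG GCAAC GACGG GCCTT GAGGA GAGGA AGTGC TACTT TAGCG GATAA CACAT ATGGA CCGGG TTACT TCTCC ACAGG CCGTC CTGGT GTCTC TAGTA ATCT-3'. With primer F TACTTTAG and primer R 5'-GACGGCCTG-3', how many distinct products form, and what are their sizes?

The forward primer TACTTTAG matches the top strand at positions 42–49, 146–153.
The reverse primer's reverse complement is CAGGCCGTC, matching at positions 187–195.
Each forward site pairs with the reverse site to give a product ending at position 195: sizes 154, 50 bp.

Two products: 154 bp, 50 bp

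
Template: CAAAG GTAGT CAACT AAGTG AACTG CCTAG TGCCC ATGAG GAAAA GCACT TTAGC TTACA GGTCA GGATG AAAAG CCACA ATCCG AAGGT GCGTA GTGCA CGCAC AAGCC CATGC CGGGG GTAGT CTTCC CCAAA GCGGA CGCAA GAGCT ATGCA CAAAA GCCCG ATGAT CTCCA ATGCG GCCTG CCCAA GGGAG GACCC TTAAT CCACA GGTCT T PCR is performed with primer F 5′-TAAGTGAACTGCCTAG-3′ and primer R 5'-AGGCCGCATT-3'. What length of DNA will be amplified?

The forward primer matches the template at positions 15–30.
Taking the reverse complement of AGGCCGCATT gives AATGCGGCCT, found at positions 175–184 on the template; the primer anneals here to the top strand with its 3' end pointing upstream.
Product length = (reverse-primer end) − (forward-primer start) + 1 = 184 − 15 + 1 = 170 bp.

170 bp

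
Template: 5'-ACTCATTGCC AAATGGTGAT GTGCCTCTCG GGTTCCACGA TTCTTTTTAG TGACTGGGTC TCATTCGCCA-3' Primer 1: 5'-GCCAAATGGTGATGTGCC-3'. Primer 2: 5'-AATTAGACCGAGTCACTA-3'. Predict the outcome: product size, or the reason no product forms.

Primer 2 (AATTAGACCGAGTCACTA) does not match the top strand, and its reverse complement TAGTGACTCGGTCTAATT does not match either.
With no annealing site for primer 2, no amplification occurs.

No product — primer 2 has no binding site in the template.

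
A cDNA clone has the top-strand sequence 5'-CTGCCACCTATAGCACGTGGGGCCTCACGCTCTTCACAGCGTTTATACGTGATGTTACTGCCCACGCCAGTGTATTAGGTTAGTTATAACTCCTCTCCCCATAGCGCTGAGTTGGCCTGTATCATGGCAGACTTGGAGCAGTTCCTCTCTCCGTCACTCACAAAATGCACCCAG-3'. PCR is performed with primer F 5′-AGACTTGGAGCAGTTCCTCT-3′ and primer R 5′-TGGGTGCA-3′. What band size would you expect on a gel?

The forward primer matches the template at positions 129–148.
Taking the reverse complement of TGGGTGCA gives TGCACCCA, found at positions 166–173 on the template; the primer anneals here to the top strand with its 3' end pointing upstream.
The product runs from position 129 to position 173, so its length is 173 − 129 + 1 = 45 bp.

45 bp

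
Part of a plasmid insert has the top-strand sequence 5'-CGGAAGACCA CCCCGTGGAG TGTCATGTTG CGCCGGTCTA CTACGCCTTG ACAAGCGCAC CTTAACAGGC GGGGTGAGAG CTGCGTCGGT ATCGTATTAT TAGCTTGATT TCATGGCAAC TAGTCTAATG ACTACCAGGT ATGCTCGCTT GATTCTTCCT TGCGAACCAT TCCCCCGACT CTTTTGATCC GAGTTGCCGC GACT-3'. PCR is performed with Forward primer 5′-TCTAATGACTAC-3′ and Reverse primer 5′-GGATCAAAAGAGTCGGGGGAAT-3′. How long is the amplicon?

Scanning the template, TCTAATGACTAC occurs at positions 124–135; this primer anneals to the bottom strand there with its 3' end pointing downstream.
Taking the reverse complement of GGATCAAAAGAGTCGGGGGAAT gives ATTCCCCCGACTCTTTTGATCC, found at positions 169–190 on the template; the primer anneals here to the top strand with its 3' end pointing upstream.
Product length = (reverse-primer end) − (forward-primer start) + 1 = 190 − 124 + 1 = 67 bp.

67 bp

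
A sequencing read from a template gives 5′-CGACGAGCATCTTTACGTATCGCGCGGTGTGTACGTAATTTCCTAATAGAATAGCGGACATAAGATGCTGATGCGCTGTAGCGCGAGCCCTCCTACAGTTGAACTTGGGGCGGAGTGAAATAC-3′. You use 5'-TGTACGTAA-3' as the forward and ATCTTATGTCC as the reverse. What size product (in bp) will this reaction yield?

37 bp

Forward primer TGTACGTAA is found on the top strand at positions 30–38.
The reverse primer's reverse complement is GGACATAAGAT, which matches the template at positions 56–66.
The product runs from position 30 to position 66, so its length is 66 − 30 + 1 = 37 bp.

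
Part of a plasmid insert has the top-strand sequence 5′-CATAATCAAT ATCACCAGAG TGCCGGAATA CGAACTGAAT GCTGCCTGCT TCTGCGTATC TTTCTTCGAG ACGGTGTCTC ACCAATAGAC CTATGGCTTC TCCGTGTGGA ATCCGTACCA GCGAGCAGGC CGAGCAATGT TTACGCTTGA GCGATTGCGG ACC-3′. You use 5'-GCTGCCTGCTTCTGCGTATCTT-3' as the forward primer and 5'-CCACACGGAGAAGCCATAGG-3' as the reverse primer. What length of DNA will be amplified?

69 bp

The forward primer matches the template at positions 41–62.
The reverse primer's reverse complement is CCTATGGCTTCTCCGTGTGG, which matches the template at positions 90–109.
Amplicon spans positions 41–109: 69 bp.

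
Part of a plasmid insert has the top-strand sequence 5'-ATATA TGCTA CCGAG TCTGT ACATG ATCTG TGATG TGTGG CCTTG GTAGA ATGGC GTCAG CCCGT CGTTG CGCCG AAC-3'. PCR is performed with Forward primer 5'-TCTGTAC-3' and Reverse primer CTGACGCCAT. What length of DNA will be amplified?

Forward primer TCTGTAC is found on the top strand at positions 16–22.
The reverse primer's reverse complement is ATGGCGTCAG, which matches the template at positions 51–60.
Product length = (reverse-primer end) − (forward-primer start) + 1 = 60 − 16 + 1 = 45 bp.

45 bp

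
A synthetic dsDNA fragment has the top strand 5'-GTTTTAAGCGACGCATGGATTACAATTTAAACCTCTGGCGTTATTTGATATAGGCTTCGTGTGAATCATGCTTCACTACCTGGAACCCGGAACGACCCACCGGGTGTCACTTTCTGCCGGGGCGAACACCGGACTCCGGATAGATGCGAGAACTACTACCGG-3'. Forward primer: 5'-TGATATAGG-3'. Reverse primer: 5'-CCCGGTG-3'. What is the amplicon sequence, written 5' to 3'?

5'-TGATATAGGCTTCGTGTGAATCATGCTTCACTACCTGGAACCCGGAACGACCCACCGGG-3'

The forward primer matches the template at positions 46–54.
Reverse complement of the reverse primer: CACCGGG. This occurs on the top strand at positions 98–104.
The product is the template from position 46 through 104 (59 bp).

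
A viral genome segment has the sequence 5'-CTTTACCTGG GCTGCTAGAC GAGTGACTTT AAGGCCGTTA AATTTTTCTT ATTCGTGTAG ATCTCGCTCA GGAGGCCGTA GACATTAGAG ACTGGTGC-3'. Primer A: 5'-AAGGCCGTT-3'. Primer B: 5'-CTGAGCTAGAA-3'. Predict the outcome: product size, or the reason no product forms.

No product — primer B has no binding site in the template.

Primer B (CTGAGCTAGAA) does not match the top strand, and its reverse complement TTCTAGCTCAG does not match either.
With no annealing site for primer B, no amplification occurs.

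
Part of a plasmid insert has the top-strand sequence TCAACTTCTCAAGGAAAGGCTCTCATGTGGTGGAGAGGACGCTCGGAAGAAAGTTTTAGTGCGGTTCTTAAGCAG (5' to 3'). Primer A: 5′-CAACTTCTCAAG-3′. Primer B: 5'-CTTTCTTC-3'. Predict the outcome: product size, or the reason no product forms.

Yes — a 52 bp product.

Primer A (CAACTTCTCAAG) matches the top strand at positions 2–13; it acts as a forward primer.
Primer B's reverse complement is GAAGAAAG, matching the top strand at positions 46–53; it acts as a reverse primer.
The 3' ends face each other across positions 2–53, giving a 52 bp product.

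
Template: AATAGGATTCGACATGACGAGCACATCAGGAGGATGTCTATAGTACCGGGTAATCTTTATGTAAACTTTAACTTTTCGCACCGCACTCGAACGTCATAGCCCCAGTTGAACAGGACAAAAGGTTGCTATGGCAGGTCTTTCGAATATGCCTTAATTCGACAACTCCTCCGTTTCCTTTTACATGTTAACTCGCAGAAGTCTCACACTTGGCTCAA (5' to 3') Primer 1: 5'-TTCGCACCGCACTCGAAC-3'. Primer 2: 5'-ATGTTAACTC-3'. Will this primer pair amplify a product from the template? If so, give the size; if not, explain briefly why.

No product — both primers anneal to the same strand and extend in the same direction.

Primer 1 (TTCGCACCGCACTCGAAC) matches the top strand at positions 75–92 (3' end points downstream).
Primer 2 (ATGTTAACTC) also matches the top strand directly, at positions 182–191 — its reverse complement GAGTTAACAT is not present.
Both primers anneal to the bottom strand with 3' ends pointing the same way, so neither can prime synthesis back toward the other.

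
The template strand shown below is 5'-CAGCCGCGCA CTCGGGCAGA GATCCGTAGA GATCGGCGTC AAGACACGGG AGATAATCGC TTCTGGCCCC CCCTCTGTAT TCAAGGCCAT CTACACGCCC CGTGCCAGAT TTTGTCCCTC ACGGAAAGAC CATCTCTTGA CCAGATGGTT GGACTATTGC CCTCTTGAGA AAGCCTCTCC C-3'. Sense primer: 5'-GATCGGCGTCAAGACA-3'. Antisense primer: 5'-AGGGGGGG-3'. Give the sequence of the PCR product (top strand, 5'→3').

5'-GATCGGCGTCAAGACACGGGAGATAATCGCTTCTGGCCCCCCCT-3'

Forward primer GATCGGCGTCAAGACA is found on the top strand at positions 31–46.
Taking the reverse complement of AGGGGGGG gives CCCCCCCT, found at positions 67–74 on the template; the primer anneals here to the top strand with its 3' end pointing upstream.
The product is the template from position 31 through 74 (44 bp).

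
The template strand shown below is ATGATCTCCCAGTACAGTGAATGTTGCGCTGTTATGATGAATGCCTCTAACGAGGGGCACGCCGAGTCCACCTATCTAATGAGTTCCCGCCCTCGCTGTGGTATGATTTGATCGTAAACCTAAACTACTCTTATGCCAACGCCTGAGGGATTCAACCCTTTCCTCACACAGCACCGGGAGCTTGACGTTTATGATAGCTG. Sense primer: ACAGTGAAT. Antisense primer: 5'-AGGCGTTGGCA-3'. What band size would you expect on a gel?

Scanning the template, ACAGTGAAT occurs at positions 14–22; this primer anneals to the bottom strand there with its 3' end pointing downstream.
Reverse complement of the reverse primer: TGCCAACGCCT. This occurs on the top strand at positions 134–144.
Product length = (reverse-primer end) − (forward-primer start) + 1 = 144 − 14 + 1 = 131 bp.

131 bp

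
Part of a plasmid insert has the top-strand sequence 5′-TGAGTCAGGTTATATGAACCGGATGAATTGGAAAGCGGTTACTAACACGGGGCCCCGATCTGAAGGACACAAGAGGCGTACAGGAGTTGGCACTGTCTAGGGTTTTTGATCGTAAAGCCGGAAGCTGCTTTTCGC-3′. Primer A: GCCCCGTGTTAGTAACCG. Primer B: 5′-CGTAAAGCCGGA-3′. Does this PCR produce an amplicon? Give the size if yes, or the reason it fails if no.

Primer A (GCCCCGTGTTAGTAACCG) has reverse complement CGGTTACTAACACGGGGC, which matches the top strand at positions 36–53; primer A anneals to the top strand there with its 3' end pointing upstream toward position 36.
Primer B (CGTAAAGCCGGA) matches the top strand directly at positions 111–122; it anneals to the bottom strand with its 3' end pointing downstream toward position 122.
The 3' ends diverge (primer A extends toward position 1, primer B toward position 135), so the primers never converge on a shared product.

No product — the primers' 3' ends point away from each other.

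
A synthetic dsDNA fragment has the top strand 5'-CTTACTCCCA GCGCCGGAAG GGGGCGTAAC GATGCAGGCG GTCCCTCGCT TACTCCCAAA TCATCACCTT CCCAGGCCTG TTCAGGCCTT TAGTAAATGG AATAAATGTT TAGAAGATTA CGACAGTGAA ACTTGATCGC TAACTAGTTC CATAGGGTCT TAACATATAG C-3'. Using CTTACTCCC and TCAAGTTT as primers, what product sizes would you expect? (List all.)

The forward primer CTTACTCCC matches the top strand at positions 1–9, 49–57.
The reverse primer's reverse complement is AAACTTGA, matching at positions 129–136.
Each forward site pairs with the reverse site to give a product ending at position 136: sizes 136, 88 bp.

136 bp, 88 bp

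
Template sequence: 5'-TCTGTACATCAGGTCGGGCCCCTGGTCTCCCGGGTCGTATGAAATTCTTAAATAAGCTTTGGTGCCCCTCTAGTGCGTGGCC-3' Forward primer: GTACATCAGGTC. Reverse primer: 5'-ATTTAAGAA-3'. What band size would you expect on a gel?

Scanning the template, GTACATCAGGTC occurs at positions 4–15; this primer anneals to the bottom strand there with its 3' end pointing downstream.
The reverse primer's reverse complement is TTCTTAAAT, which matches the template at positions 45–53.
Product length = (reverse-primer end) − (forward-primer start) + 1 = 53 − 4 + 1 = 50 bp.

50 bp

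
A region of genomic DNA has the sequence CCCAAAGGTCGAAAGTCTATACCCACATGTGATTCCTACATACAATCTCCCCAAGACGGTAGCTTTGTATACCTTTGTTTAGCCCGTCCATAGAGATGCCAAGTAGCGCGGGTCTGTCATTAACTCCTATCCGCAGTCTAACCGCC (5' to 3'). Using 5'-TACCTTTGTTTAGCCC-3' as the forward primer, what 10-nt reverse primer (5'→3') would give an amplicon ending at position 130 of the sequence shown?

The forward primer binds at positions 70–85; the product's 3' end on the top strand is position 130.
The reverse primer anneals to the top strand over positions 121–130, i.e. to TAACTCCTAT.
Its sequence written 5'→3' is the reverse complement: ATAGGAGTTA.

5'-ATAGGAGTTA-3'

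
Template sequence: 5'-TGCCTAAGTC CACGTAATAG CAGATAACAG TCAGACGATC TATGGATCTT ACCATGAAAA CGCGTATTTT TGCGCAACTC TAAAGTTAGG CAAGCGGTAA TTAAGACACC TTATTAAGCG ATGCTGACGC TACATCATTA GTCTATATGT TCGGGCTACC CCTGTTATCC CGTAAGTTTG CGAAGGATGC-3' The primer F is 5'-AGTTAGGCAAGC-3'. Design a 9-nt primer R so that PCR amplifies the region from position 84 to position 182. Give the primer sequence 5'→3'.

5'-CGCAAACTT-3'

The product's 3' end on the top strand is position 182.
The reverse primer anneals to the top strand over positions 174–182, i.e. to AAGTTTGCG.
Its sequence written 5'→3' is the reverse complement: CGCAAACTT.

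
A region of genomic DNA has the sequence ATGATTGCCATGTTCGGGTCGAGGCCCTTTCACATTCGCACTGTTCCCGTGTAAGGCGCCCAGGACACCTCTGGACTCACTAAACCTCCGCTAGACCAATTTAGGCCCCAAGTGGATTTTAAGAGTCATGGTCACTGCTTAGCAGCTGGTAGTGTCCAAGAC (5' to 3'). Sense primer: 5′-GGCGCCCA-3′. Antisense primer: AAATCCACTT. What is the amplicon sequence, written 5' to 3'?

The forward primer matches the template at positions 55–62.
Taking the reverse complement of AAATCCACTT gives AAGTGGATTT, found at positions 110–119 on the template; the primer anneals here to the top strand with its 3' end pointing upstream.
The product is the template from position 55 through 119 (65 bp).

5'-GGCGCCCAGGACACCTCTGGACTCACTAAACCTCCGCTAGACCAATTTAGGCCCCAAGTGGATTT-3'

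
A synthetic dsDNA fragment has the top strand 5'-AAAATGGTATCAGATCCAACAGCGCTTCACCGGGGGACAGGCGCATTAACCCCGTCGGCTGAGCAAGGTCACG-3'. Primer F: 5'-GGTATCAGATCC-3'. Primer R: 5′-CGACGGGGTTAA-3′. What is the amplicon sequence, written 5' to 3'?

Forward primer GGTATCAGATCC is found on the top strand at positions 6–17.
Taking the reverse complement of CGACGGGGTTAA gives TTAACCCCGTCG, found at positions 46–57 on the template; the primer anneals here to the top strand with its 3' end pointing upstream.
The product is the template from position 6 through 57 (52 bp).

5'-GGTATCAGATCCAACAGCGCTTCACCGGGGGACAGGCGCATTAACCCCGTCG-3'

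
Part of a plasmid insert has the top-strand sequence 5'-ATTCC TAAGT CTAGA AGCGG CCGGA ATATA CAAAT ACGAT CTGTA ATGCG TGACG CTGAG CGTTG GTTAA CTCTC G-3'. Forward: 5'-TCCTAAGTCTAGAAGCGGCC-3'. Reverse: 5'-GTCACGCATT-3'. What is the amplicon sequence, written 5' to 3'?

The forward primer matches the template at positions 3–22.
The reverse primer's reverse complement is AATGCGTGAC, which matches the template at positions 45–54.
The product is the template from position 3 through 54 (52 bp).

5'-TCCTAAGTCTAGAAGCGGCCGGAATATACAAATACGATCTGTAATGCGTGAC-3'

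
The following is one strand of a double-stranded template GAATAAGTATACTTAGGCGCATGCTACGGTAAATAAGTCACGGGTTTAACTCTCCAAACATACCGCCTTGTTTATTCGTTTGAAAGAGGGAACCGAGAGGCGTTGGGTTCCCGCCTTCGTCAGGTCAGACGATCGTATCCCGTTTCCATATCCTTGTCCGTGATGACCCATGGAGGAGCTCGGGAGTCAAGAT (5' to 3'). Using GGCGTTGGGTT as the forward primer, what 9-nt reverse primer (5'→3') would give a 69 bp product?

The forward primer binds at positions 99–109, so a 69 bp product ends at position 99 + 69 − 1 = 167.
The reverse primer anneals to the top strand over positions 159–167, i.e. to CGTGATGAC.
Its sequence written 5'→3' is the reverse complement: GTCATCACG.

5'-GTCATCACG-3'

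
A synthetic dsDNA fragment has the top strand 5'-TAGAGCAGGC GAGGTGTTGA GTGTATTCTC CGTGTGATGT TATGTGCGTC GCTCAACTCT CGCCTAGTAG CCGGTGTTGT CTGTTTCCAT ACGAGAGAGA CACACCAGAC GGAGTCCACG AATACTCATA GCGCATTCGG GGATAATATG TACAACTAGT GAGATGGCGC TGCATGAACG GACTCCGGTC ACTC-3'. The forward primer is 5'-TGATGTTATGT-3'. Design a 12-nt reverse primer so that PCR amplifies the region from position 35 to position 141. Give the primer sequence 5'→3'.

5'-CCCGAATGCGCT-3'

The product's 3' end on the top strand is position 141.
The reverse primer anneals to the top strand over positions 130–141, i.e. to AGCGCATTCGGG.
Its sequence written 5'→3' is the reverse complement: CCCGAATGCGCT.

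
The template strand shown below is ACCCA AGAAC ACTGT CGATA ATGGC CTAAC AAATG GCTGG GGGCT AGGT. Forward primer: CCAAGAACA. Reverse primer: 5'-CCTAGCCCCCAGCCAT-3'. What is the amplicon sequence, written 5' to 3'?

Forward primer CCAAGAACA is found on the top strand at positions 3–11.
Reverse complement of the reverse primer: ATGGCTGGGGGCTAGG. This occurs on the top strand at positions 33–48.
The product is the template from position 3 through 48 (46 bp).

5'-CCAAGAACACTGTCGATAATGGCCTAACAAATGGCTGGGGGCTAGG-3'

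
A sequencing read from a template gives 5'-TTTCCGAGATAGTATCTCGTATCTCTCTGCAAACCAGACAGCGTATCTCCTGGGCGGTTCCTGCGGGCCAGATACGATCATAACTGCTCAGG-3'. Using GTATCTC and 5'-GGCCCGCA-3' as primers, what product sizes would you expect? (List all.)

The forward primer GTATCTC matches the top strand at positions 12–18, 19–25, 43–49.
The reverse primer's reverse complement is TGCGGGCC, matching at positions 62–69.
Each forward site pairs with the reverse site to give a product ending at position 69: sizes 58, 51, 27 bp.

58 bp, 51 bp, 27 bp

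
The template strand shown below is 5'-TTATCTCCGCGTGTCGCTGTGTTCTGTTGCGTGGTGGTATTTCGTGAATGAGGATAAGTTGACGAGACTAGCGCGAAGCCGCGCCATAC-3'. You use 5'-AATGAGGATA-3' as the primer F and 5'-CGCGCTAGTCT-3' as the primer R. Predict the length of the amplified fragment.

29 bp

Scanning the template, AATGAGGATA occurs at positions 47–56; this primer anneals to the bottom strand there with its 3' end pointing downstream.
The reverse primer's reverse complement is AGACTAGCGCG, which matches the template at positions 65–75.
Amplicon spans positions 47–75: 29 bp.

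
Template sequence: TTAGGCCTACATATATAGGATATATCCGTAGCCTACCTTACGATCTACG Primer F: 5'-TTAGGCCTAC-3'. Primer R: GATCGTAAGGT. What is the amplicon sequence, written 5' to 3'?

Forward primer TTAGGCCTAC is found on the top strand at positions 1–10.
Taking the reverse complement of GATCGTAAGGT gives ACCTTACGATC, found at positions 35–45 on the template; the primer anneals here to the top strand with its 3' end pointing upstream.
The product is the template from position 1 through 45 (45 bp).

5'-TTAGGCCTACATATATAGGATATATCCGTAGCCTACCTTACGATC-3'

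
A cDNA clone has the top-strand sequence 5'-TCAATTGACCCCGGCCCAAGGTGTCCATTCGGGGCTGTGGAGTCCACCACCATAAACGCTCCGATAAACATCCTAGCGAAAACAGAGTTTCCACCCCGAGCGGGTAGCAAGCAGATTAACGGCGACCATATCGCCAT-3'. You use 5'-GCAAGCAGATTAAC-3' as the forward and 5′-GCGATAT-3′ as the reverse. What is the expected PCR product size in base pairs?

Scanning the template, GCAAGCAGATTAAC occurs at positions 107–120; this primer anneals to the bottom strand there with its 3' end pointing downstream.
Reverse complement of the reverse primer: ATATCGC. This occurs on the top strand at positions 128–134.
Product length = (reverse-primer end) − (forward-primer start) + 1 = 134 − 107 + 1 = 28 bp.

28 bp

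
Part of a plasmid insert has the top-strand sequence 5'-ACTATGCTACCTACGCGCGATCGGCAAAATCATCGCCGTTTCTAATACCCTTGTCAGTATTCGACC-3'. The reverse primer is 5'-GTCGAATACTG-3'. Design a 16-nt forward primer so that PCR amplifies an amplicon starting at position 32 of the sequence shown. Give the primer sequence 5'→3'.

The reverse primer's reverse complement CAGTATTCGAC matches the template at positions 55–65; the product starts at position 32.
The forward primer is identical to the top strand over positions 32–47: ATCGCCGTTTCTAATA.

5'-ATCGCCGTTTCTAATA-3'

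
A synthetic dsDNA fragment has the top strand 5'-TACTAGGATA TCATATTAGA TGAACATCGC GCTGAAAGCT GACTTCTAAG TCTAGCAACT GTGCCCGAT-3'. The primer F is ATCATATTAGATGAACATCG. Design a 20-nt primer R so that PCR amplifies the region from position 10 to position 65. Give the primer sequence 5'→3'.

The product's 3' end on the top strand is position 65.
The reverse primer anneals to the top strand over positions 46–65, i.e. to CTAAGTCTAGCAACTGTGCC.
Its sequence written 5'→3' is the reverse complement: GGCACAGTTGCTAGACTTAG.

5'-GGCACAGTTGCTAGACTTAG-3'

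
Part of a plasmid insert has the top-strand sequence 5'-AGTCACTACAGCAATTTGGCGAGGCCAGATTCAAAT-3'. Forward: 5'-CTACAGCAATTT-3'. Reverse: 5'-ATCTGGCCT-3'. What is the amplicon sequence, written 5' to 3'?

The forward primer matches the template at positions 6–17.
The reverse primer's reverse complement is AGGCCAGAT, which matches the template at positions 22–30.
The product is the template from position 6 through 30 (25 bp).

5'-CTACAGCAATTTGGCGAGGCCAGAT-3'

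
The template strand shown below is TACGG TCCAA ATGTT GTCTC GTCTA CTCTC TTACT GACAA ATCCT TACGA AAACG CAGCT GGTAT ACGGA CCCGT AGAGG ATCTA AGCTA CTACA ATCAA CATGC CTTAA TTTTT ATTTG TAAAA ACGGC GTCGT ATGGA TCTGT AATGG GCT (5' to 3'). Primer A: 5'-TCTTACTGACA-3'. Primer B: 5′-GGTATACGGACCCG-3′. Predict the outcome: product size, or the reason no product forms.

No product — both primers anneal to the same strand and extend in the same direction.

Primer A (TCTTACTGACA) matches the top strand at positions 29–39 (3' end points downstream).
Primer B (GGTATACGGACCCG) also matches the top strand directly, at positions 61–74 — its reverse complement CGGGTCCGTATACC is not present.
Both primers anneal to the bottom strand with 3' ends pointing the same way, so neither can prime synthesis back toward the other.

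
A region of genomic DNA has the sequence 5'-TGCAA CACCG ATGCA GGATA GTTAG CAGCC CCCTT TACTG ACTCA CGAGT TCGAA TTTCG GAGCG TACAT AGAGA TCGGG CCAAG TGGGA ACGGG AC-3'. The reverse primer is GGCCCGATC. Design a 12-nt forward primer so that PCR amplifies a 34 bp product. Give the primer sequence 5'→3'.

5'-GTTCGAATTTCG-3'

The reverse primer's reverse complement GATCGGGCC matches the template at positions 74–82, so the product ends at position 82.
A 34 bp product then starts at position 82 − 34 + 1 = 49.
The forward primer is identical to the top strand there: GTTCGAATTTCG.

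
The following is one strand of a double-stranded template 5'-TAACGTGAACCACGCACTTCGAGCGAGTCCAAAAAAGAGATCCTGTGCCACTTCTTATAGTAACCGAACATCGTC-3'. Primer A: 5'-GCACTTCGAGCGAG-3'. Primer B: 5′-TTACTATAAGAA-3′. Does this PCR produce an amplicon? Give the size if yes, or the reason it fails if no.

Primer A (GCACTTCGAGCGAG) matches the top strand at positions 14–27; it acts as a forward primer.
Primer B's reverse complement is TTCTTATAGTAA, matching the top strand at positions 52–63; it acts as a reverse primer.
The 3' ends face each other across positions 14–63, giving a 50 bp product.

Yes — a 50 bp product.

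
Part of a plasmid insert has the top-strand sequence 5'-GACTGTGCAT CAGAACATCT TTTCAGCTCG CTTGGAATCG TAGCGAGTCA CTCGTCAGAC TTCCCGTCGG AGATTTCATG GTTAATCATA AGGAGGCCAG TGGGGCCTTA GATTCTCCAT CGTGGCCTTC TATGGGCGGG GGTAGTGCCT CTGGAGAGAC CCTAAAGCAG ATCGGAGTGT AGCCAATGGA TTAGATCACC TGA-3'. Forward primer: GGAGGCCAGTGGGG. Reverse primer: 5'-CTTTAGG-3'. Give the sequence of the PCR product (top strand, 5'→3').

5'-GGAGGCCAGTGGGGCCTTAGATTCTCCATCGTGGCCTTCTATGGGCGGGGGTAGTGCCTCTGGAGAGACCCTAAAG-3'

Forward primer GGAGGCCAGTGGGG is found on the top strand at positions 92–105.
Reverse complement of the reverse primer: CCTAAAG. This occurs on the top strand at positions 161–167.
The product is the template from position 92 through 167 (76 bp).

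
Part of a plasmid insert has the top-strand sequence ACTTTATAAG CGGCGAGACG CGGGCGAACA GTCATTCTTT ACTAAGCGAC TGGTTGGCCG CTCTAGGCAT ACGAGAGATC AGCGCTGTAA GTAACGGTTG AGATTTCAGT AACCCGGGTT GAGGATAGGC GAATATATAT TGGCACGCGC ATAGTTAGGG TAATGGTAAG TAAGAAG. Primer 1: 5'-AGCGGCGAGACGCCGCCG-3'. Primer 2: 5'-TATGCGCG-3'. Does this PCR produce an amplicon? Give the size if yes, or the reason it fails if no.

No product — primer 1 has no binding site in the template.

Primer 1 (AGCGGCGAGACGCCGCCG) does not match the top strand, and its reverse complement CGGCGGCGTCTCGCCGCT does not match either.
With no annealing site for primer 1, no amplification occurs.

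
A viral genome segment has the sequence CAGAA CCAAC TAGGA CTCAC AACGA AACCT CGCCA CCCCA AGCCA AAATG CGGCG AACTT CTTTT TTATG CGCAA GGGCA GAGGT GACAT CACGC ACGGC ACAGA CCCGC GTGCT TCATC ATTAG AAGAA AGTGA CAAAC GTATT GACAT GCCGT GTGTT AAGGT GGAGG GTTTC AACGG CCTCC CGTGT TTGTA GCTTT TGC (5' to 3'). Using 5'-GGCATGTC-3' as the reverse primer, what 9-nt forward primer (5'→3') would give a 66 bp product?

The reverse primer's reverse complement GACATGCC matches the template at positions 146–153, so the product ends at position 153.
A 66 bp product then starts at position 153 − 66 + 1 = 88.
The forward primer is identical to the top strand there: CATCACGCA.

5'-CATCACGCA-3'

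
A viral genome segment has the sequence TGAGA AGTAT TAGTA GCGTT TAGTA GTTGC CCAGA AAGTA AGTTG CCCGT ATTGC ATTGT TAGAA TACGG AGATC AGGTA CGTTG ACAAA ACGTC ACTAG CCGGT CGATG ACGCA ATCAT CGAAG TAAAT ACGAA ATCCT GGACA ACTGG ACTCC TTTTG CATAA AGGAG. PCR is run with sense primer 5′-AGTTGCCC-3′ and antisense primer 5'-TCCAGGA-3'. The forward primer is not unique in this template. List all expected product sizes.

The forward primer AGTTGCCC matches the top strand at positions 25–32, 41–48.
The reverse primer's reverse complement is TCCTGGA, matching at positions 137–143.
Each forward site pairs with the reverse site to give a product ending at position 143: sizes 119, 103 bp.

119 bp, 103 bp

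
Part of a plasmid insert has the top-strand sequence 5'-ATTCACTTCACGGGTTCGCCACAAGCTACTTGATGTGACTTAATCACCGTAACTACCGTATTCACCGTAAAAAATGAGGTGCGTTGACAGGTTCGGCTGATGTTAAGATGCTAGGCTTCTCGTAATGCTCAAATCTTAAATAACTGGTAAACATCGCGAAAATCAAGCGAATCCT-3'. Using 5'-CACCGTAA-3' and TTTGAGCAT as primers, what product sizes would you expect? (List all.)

The forward primer CACCGTAA matches the top strand at positions 45–52, 63–70.
The reverse primer's reverse complement is ATGCTCAAA, matching at positions 125–133.
Each forward site pairs with the reverse site to give a product ending at position 133: sizes 89, 71 bp.

89 bp, 71 bp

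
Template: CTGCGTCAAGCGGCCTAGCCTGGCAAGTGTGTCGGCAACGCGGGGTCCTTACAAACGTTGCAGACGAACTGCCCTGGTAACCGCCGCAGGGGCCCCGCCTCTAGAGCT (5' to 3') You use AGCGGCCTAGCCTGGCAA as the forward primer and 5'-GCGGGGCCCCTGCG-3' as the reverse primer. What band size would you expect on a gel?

90 bp

Forward primer AGCGGCCTAGCCTGGCAA is found on the top strand at positions 9–26.
Reverse complement of the reverse primer: CGCAGGGGCCCCGC. This occurs on the top strand at positions 85–98.
Product length = (reverse-primer end) − (forward-primer start) + 1 = 98 − 9 + 1 = 90 bp.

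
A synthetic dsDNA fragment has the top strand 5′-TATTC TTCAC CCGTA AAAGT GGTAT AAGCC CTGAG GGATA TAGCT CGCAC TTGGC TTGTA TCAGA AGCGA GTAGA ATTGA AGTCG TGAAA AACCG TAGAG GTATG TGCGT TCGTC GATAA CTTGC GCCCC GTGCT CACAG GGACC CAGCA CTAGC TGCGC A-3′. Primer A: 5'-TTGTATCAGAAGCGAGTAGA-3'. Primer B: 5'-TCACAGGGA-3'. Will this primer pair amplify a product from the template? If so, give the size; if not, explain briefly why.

Primer A (TTGTATCAGAAGCGAGTAGA) matches the top strand at positions 56–75 (3' end points downstream).
Primer B (TCACAGGGA) also matches the top strand directly, at positions 135–143 — its reverse complement TCCCTGTGA is not present.
Both primers anneal to the bottom strand with 3' ends pointing the same way, so neither can prime synthesis back toward the other.

No product — both primers anneal to the same strand and extend in the same direction.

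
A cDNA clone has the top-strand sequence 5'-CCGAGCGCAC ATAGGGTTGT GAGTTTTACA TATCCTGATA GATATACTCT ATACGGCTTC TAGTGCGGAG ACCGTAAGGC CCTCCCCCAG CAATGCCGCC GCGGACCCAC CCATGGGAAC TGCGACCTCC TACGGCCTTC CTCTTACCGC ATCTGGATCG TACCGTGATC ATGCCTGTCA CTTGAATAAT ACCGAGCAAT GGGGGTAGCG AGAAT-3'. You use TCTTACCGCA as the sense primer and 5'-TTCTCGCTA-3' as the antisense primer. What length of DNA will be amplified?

73 bp

Forward primer TCTTACCGCA is found on the top strand at positions 142–151.
The reverse primer's reverse complement is TAGCGAGAA, which matches the template at positions 206–214.
Amplicon spans positions 142–214: 73 bp.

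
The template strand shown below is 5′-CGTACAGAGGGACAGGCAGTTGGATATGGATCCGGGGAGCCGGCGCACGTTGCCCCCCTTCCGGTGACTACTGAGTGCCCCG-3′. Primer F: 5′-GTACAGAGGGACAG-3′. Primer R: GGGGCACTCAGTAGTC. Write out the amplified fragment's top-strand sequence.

Forward primer GTACAGAGGGACAG is found on the top strand at positions 2–15.
Taking the reverse complement of GGGGCACTCAGTAGTC gives GACTACTGAGTGCCCC, found at positions 66–81 on the template; the primer anneals here to the top strand with its 3' end pointing upstream.
The product is the template from position 2 through 81 (80 bp).

5'-GTACAGAGGGACAGGCAGTTGGATATGGATCCGGGGAGCCGGCGCACGTTGCCCCCCTTCCGGTGACTACTGAGTGCCCC-3'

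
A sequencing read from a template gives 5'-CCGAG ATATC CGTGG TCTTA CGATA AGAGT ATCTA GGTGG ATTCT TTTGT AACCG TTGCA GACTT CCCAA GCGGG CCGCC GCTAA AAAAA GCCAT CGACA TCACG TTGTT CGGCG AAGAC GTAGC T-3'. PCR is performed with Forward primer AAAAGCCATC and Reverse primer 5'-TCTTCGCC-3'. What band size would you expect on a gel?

Scanning the template, AAAAGCCATC occurs at positions 87–96; this primer anneals to the bottom strand there with its 3' end pointing downstream.
The reverse primer's reverse complement is GGCGAAGA, which matches the template at positions 112–119.
The product runs from position 87 to position 119, so its length is 119 − 87 + 1 = 33 bp.

33 bp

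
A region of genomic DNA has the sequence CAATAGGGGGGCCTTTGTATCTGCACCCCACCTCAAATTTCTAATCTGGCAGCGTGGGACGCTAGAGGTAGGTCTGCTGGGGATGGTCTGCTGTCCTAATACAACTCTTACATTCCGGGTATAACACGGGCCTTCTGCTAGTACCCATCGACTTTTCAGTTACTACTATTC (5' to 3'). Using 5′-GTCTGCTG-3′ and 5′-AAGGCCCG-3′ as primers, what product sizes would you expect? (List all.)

63 bp, 49 bp

The forward primer GTCTGCTG matches the top strand at positions 72–79, 86–93.
The reverse primer's reverse complement is CGGGCCTT, matching at positions 127–134.
Each forward site pairs with the reverse site to give a product ending at position 134: sizes 63, 49 bp.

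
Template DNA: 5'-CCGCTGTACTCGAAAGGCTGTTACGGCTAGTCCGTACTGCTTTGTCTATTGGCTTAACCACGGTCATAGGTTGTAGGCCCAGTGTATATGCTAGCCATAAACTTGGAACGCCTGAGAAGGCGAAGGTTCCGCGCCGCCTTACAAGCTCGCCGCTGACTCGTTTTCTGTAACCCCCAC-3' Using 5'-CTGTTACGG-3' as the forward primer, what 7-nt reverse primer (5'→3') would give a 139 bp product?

The forward primer binds at positions 18–26, so a 139 bp product ends at position 18 + 139 − 1 = 156.
The reverse primer anneals to the top strand over positions 150–156, i.e. to CCGCTGA.
Its sequence written 5'→3' is the reverse complement: TCAGCGG.

5'-TCAGCGG-3'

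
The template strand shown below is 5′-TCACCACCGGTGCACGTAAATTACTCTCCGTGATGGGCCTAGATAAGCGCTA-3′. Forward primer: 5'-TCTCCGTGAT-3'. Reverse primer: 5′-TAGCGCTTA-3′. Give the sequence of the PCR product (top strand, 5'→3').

5'-TCTCCGTGATGGGCCTAGATAAGCGCTA-3'

Scanning the template, TCTCCGTGAT occurs at positions 25–34; this primer anneals to the bottom strand there with its 3' end pointing downstream.
The reverse primer's reverse complement is TAAGCGCTA, which matches the template at positions 44–52.
The product is the template from position 25 through 52 (28 bp).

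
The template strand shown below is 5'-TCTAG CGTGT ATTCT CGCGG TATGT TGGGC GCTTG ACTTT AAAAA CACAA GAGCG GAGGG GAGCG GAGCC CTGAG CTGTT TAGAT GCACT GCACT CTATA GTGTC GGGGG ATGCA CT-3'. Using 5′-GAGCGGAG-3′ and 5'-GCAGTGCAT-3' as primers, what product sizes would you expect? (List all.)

42 bp, 32 bp

The forward primer GAGCGGAG matches the top strand at positions 51–58, 61–68.
The reverse primer's reverse complement is ATGCACTGC, matching at positions 84–92.
Each forward site pairs with the reverse site to give a product ending at position 92: sizes 42, 32 bp.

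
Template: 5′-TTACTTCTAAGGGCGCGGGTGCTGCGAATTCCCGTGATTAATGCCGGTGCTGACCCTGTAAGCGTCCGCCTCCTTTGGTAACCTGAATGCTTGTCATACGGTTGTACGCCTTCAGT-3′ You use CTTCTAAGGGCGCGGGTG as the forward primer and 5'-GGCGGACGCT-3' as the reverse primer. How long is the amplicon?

Scanning the template, CTTCTAAGGGCGCGGGTG occurs at positions 4–21; this primer anneals to the bottom strand there with its 3' end pointing downstream.
Reverse complement of the reverse primer: AGCGTCCGCC. This occurs on the top strand at positions 61–70.
Product length = (reverse-primer end) − (forward-primer start) + 1 = 70 − 4 + 1 = 67 bp.

67 bp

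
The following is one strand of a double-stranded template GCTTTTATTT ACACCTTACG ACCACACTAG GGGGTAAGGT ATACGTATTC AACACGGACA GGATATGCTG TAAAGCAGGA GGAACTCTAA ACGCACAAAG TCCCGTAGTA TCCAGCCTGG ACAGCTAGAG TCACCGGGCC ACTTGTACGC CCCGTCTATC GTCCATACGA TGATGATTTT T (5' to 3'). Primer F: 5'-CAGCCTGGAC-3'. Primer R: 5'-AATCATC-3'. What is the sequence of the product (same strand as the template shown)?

Scanning the template, CAGCCTGGAC occurs at positions 113–122; this primer anneals to the bottom strand there with its 3' end pointing downstream.
Reverse complement of the reverse primer: GATGATT. This occurs on the top strand at positions 172–178.
The product is the template from position 113 through 178 (66 bp).

5'-CAGCCTGGACAGCTAGAGTCACCGGGCCACTTGTACGCCCCGTCTATCGTCCATACGATGATGATT-3'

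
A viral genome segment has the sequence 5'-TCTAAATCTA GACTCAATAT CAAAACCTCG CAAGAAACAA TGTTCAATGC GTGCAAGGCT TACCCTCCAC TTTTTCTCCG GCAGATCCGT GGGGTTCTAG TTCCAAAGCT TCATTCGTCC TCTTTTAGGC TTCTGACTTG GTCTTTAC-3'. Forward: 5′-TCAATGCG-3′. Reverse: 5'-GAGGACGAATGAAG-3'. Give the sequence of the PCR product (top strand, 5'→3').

Scanning the template, TCAATGCG occurs at positions 44–51; this primer anneals to the bottom strand there with its 3' end pointing downstream.
The reverse primer's reverse complement is CTTCATTCGTCCTC, which matches the template at positions 109–122.
The product is the template from position 44 through 122 (79 bp).

5'-TCAATGCGTGCAAGGCTTACCCTCCACTTTTTCTCCGGCAGATCCGTGGGGTTCTAGTTCCAAAGCTTCATTCGTCCTC-3'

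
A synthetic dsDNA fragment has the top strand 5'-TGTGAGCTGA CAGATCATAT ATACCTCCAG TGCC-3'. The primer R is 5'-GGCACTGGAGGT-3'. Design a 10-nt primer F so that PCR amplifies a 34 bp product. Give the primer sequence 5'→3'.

5'-TGTGAGCTGA-3'

The reverse primer's reverse complement ACCTCCAGTGCC matches the template at positions 23–34, so the product ends at position 34.
A 34 bp product then starts at position 34 − 34 + 1 = 1.
The forward primer is identical to the top strand there: TGTGAGCTGA.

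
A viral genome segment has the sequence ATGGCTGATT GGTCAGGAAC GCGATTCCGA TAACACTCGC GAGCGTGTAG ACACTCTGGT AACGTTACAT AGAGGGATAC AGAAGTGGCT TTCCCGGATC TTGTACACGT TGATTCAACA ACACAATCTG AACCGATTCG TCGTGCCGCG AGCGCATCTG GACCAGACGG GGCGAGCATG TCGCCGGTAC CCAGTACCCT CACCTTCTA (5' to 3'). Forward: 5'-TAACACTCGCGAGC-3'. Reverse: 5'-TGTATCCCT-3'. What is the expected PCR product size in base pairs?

51 bp

Forward primer TAACACTCGCGAGC is found on the top strand at positions 31–44.
Taking the reverse complement of TGTATCCCT gives AGGGATACA, found at positions 73–81 on the template; the primer anneals here to the top strand with its 3' end pointing upstream.
Amplicon spans positions 31–81: 51 bp.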